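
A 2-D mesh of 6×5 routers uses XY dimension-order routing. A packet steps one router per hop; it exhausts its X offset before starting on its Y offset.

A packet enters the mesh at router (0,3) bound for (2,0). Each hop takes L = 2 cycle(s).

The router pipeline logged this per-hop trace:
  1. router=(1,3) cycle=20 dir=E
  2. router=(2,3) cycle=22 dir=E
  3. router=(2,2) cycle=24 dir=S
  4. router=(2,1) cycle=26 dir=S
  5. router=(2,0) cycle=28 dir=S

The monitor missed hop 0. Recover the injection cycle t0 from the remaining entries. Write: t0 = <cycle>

At hop 1 the cycle is 20; in general cyc_k = t0 + kL.
Subtract one hop: t0 = 20 − 2 = 18.

t0 = 18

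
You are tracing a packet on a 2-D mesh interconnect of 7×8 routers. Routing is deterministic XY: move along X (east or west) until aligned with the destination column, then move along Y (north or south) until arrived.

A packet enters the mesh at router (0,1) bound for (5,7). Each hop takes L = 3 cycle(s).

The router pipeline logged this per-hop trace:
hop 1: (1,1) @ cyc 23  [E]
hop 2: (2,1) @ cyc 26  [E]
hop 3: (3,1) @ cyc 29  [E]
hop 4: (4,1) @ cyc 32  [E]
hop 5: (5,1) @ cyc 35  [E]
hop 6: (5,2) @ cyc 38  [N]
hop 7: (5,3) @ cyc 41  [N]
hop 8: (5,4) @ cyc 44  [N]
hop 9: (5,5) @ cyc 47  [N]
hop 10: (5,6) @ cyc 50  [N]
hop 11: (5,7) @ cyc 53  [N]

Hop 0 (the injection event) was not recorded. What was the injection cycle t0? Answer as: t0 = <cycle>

At hop 1 the cycle is 23; in general cyc_k = t0 + kL.
t0 = cyc[1] − L = 23 − 3 = 20.

t0 = 20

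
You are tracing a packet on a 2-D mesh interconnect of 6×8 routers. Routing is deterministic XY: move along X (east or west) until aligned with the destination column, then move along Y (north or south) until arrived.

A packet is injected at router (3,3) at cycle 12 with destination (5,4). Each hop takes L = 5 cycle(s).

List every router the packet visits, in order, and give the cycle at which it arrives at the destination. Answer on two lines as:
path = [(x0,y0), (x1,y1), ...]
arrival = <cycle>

path = [(3,3), (4,3), (5,3), (5,4)]
arrival = 27

[0] x=3 y=3 t=12
[1] x=4 y=3 t=17 →E
[2] x=5 y=3 t=22 →E
[3] x=5 y=4 t=27 →N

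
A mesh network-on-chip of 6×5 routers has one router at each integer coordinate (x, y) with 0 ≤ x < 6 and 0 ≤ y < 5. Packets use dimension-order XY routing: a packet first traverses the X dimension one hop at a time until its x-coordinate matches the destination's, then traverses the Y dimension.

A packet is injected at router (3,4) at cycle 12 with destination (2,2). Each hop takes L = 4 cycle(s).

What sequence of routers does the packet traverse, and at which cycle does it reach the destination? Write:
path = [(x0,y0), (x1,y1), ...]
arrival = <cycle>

path = [(3,4), (2,4), (2,3), (2,2)]
arrival = 24

#0 — 3,4 | c12
#1 — 2,4 | c16 | W
#2 — 2,3 | c20 | S
#3 — 2,2 | c24 | S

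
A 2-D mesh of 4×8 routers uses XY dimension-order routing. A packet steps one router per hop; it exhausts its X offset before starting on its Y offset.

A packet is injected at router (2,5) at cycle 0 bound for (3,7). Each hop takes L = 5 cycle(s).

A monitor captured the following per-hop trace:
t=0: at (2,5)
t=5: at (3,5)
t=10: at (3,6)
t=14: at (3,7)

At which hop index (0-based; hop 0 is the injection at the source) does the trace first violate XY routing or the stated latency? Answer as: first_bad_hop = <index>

first_bad_hop = 3

[1] (+1,+0) / 5c ⇒ ok
[2] (+0,+1) / 5c ⇒ ok
[3] (+0,+1) / 4c ⇒ BAD: Δcyc=4≠L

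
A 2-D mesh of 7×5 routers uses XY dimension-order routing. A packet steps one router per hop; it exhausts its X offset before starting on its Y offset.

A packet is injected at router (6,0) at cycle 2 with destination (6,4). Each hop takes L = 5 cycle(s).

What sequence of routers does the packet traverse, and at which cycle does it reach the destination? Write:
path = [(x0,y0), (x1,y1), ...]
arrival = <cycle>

path = [(6,0), (6,1), (6,2), (6,3), (6,4)]
arrival = 22

hop 0: (6,0) @ cyc 2
hop 1: (6,1) @ cyc 7  [N]
hop 2: (6,2) @ cyc 12  [N]
hop 3: (6,3) @ cyc 17  [N]
hop 4: (6,4) @ cyc 22  [N]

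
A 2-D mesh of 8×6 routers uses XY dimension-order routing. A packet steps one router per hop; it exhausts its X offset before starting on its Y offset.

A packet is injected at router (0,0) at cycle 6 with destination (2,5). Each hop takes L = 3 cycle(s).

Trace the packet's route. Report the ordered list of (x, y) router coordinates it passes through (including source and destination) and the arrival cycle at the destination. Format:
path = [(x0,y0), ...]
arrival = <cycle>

src (0,0)  cyc=6
E→(1,0)  cyc=9
E→(2,0)  cyc=12
N→(2,1)  cyc=15
N→(2,2)  cyc=18
N→(2,3)  cyc=21
N→(2,4)  cyc=24
N→(2,5)  cyc=27

path = [(0,0), (1,0), (2,0), (2,1), (2,2), (2,3), (2,4), (2,5)]
arrival = 27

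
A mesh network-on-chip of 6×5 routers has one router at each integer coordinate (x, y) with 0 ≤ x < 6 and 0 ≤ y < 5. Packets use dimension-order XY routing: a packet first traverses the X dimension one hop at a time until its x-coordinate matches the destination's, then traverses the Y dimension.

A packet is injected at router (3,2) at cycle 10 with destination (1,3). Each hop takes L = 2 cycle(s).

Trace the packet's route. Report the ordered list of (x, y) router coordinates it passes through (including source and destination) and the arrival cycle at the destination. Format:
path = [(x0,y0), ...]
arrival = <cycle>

path = [(3,2), (2,2), (1,2), (1,3)]
arrival = 16

[0] x=3 y=2 t=10
[1] x=2 y=2 t=12 →W
[2] x=1 y=2 t=14 →W
[3] x=1 y=3 t=16 →N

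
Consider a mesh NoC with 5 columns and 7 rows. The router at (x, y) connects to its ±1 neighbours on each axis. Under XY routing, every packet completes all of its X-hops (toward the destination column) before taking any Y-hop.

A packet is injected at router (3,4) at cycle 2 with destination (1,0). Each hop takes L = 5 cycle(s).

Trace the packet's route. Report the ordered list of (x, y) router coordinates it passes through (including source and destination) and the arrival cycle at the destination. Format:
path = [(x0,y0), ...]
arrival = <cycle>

path = [(3,4), (2,4), (1,4), (1,3), (1,2), (1,1), (1,0)]
arrival = 32

#0 — 3,4 | c2
#1 — 2,4 | c7 | W
#2 — 1,4 | c12 | W
#3 — 1,3 | c17 | S
#4 — 1,2 | c22 | S
#5 — 1,1 | c27 | S
#6 — 1,0 | c32 | S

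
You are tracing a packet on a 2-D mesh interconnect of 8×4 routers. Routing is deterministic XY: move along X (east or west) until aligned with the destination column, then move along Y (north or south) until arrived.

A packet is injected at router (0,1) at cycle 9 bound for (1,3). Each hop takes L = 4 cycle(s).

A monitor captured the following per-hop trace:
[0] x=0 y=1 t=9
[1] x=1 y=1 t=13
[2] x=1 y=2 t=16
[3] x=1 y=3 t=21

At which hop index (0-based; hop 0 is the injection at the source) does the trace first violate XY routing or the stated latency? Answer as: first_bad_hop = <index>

first_bad_hop = 2

[1] (+1,+0) / 4c ⇒ ok
[2] (+0,+1) / 3c ⇒ BAD: Δcyc=3≠L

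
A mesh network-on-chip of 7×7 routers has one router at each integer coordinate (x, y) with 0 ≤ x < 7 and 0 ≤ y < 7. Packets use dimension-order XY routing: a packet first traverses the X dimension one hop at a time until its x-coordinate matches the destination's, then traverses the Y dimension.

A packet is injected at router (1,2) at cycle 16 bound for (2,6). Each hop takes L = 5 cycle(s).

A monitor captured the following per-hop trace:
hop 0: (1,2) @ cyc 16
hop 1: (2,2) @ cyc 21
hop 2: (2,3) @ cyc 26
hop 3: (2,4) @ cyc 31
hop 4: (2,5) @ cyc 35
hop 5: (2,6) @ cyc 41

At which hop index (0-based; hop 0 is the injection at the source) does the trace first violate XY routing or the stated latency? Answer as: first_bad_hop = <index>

check 1→ d=(1,0) cyc+5: ok
check 2→ d=(0,1) cyc+5: ok
check 3→ d=(0,1) cyc+5: ok
check 4→ d=(0,1) cyc+4: BAD: Δcyc=4≠L

first_bad_hop = 4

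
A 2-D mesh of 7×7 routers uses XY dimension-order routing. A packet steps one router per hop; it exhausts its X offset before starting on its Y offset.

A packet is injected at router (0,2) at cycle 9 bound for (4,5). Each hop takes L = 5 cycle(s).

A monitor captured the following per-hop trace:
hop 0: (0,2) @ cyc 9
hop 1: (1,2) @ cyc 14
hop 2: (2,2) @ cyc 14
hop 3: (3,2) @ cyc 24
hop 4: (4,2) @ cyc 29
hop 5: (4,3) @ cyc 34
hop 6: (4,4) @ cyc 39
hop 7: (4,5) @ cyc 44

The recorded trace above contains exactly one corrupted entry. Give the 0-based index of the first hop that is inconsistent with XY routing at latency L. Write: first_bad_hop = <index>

check 1→ d=(1,0) cyc+5: ok
check 2→ d=(1,0) cyc+0: BAD: Δcyc=0≠L

first_bad_hop = 2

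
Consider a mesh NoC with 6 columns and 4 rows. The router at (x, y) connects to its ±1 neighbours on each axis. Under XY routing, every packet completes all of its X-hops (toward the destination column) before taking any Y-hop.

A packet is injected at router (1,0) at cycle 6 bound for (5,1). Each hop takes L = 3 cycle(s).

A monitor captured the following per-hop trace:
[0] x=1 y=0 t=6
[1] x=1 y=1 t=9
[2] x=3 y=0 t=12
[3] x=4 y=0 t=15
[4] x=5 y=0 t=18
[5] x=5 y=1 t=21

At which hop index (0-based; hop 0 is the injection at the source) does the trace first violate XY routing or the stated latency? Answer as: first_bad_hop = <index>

first_bad_hop = 1

hop 1: step (+0,+1), +3 cyc — BAD: Y-move but x=1≠5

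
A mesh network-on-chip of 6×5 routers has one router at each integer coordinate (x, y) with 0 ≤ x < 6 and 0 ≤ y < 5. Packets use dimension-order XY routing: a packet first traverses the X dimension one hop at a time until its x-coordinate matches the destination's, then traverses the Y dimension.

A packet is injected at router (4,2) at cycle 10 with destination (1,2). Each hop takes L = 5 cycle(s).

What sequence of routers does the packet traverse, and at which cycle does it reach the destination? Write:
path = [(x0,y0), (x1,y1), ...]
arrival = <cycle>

hop 0: (4,2) @ cyc 10
hop 1: (3,2) @ cyc 15  [W]
hop 2: (2,2) @ cyc 20  [W]
hop 3: (1,2) @ cyc 25  [W]

path = [(4,2), (3,2), (2,2), (1,2)]
arrival = 25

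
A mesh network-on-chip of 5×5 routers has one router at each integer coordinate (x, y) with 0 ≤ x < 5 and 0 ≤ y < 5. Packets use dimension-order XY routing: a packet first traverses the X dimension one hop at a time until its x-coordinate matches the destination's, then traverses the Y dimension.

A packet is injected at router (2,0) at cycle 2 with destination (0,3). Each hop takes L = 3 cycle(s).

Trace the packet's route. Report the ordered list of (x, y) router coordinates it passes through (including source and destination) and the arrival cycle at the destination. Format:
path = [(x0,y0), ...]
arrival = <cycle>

path = [(2,0), (1,0), (0,0), (0,1), (0,2), (0,3)]
arrival = 17

[0] x=2 y=0 t=2
[1] x=1 y=0 t=5 →W
[2] x=0 y=0 t=8 →W
[3] x=0 y=1 t=11 →N
[4] x=0 y=2 t=14 →N
[5] x=0 y=3 t=17 →N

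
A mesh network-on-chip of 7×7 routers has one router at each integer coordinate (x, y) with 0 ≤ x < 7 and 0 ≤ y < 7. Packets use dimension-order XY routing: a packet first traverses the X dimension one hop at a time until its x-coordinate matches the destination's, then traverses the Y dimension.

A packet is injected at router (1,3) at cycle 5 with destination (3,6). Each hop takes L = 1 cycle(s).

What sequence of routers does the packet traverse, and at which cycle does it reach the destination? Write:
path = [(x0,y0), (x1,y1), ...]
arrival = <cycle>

#0 — 1,3 | c5
#1 — 2,3 | c6 | E
#2 — 3,3 | c7 | E
#3 — 3,4 | c8 | N
#4 — 3,5 | c9 | N
#5 — 3,6 | c10 | N

path = [(1,3), (2,3), (3,3), (3,4), (3,5), (3,6)]
arrival = 10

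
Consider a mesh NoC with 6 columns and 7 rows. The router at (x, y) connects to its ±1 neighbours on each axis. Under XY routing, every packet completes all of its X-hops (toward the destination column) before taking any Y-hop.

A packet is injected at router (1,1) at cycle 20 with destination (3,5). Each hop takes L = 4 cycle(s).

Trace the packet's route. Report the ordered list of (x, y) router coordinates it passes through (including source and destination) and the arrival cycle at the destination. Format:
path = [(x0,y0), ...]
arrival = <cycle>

src (1,1)  cyc=20
E→(2,1)  cyc=24
E→(3,1)  cyc=28
N→(3,2)  cyc=32
N→(3,3)  cyc=36
N→(3,4)  cyc=40
N→(3,5)  cyc=44

path = [(1,1), (2,1), (3,1), (3,2), (3,3), (3,4), (3,5)]
arrival = 44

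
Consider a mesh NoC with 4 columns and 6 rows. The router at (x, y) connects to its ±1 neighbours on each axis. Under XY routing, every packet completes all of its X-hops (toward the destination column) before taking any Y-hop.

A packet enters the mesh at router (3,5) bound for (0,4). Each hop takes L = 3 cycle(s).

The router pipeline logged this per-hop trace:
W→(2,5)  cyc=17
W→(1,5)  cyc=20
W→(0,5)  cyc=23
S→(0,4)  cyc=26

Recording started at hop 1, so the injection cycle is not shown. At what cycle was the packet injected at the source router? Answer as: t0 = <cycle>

The first recorded entry is hop 1 at cycle 17.
t0 = cyc[1] − L = 17 − 3 = 14.

t0 = 14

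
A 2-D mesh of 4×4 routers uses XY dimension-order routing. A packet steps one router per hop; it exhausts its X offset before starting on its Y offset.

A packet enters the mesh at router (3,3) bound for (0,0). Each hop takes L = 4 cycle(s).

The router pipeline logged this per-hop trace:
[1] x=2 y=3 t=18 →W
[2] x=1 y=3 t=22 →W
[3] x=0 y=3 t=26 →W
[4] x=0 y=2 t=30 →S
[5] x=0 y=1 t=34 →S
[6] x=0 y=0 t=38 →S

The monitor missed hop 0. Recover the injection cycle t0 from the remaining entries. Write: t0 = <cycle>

t0 = 14

cyc[1] = 18 and cyc[k] = t0 + k·L for every k.
Subtract one hop: t0 = 18 − 4 = 14.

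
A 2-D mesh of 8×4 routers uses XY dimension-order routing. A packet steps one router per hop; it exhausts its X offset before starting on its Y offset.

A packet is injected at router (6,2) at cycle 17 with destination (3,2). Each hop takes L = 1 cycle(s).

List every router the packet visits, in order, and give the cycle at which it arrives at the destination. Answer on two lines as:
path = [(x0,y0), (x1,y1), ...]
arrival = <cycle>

hop 0: (6,2) @ cyc 17
hop 1: (5,2) @ cyc 18  [W]
hop 2: (4,2) @ cyc 19  [W]
hop 3: (3,2) @ cyc 20  [W]

path = [(6,2), (5,2), (4,2), (3,2)]
arrival = 20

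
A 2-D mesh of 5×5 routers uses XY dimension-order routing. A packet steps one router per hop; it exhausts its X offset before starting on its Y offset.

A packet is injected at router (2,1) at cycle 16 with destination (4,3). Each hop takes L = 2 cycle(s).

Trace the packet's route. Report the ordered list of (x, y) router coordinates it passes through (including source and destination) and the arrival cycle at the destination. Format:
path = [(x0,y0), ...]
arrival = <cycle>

[0] x=2 y=1 t=16
[1] x=3 y=1 t=18 →E
[2] x=4 y=1 t=20 →E
[3] x=4 y=2 t=22 →N
[4] x=4 y=3 t=24 →N

path = [(2,1), (3,1), (4,1), (4,2), (4,3)]
arrival = 24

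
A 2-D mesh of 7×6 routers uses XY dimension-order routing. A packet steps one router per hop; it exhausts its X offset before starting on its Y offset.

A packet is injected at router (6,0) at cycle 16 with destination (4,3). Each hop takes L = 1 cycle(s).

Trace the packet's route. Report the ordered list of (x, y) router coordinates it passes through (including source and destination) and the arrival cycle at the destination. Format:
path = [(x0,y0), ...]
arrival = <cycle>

path = [(6,0), (5,0), (4,0), (4,1), (4,2), (4,3)]
arrival = 21

  0. router=(6,0) cycle=16 (inject)
  1. router=(5,0) cycle=17 dir=W
  2. router=(4,0) cycle=18 dir=W
  3. router=(4,1) cycle=19 dir=N
  4. router=(4,2) cycle=20 dir=N
  5. router=(4,3) cycle=21 dir=N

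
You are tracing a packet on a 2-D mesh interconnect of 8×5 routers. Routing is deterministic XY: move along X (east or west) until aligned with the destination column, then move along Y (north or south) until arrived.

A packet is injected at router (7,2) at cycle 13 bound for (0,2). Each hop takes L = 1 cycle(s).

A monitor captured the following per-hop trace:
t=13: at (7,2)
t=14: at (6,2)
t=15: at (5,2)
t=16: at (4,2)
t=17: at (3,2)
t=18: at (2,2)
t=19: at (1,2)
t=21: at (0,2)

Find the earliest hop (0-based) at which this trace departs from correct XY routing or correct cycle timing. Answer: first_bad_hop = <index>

  1: Δx=-1 Δy=+0 Δt=1 [ok]
  2: Δx=-1 Δy=+0 Δt=1 [ok]
  3: Δx=-1 Δy=+0 Δt=1 [ok]
  4: Δx=-1 Δy=+0 Δt=1 [ok]
  5: Δx=-1 Δy=+0 Δt=1 [ok]
  6: Δx=-1 Δy=+0 Δt=1 [ok]
  7: Δx=-1 Δy=+0 Δt=2 [BAD: Δcyc=2≠L]

first_bad_hop = 7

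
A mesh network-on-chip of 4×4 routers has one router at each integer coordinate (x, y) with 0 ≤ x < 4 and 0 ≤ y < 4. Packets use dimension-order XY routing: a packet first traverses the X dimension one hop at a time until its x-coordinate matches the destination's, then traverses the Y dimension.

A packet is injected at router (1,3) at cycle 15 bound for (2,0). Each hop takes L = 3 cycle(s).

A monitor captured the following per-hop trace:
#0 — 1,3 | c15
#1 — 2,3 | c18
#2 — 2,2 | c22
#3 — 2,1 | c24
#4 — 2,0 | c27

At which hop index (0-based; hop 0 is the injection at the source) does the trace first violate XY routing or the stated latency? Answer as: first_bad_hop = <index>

  1: Δx=+1 Δy=+0 Δt=3 [ok]
  2: Δx=+0 Δy=-1 Δt=4 [BAD: Δcyc=4≠L]

first_bad_hop = 2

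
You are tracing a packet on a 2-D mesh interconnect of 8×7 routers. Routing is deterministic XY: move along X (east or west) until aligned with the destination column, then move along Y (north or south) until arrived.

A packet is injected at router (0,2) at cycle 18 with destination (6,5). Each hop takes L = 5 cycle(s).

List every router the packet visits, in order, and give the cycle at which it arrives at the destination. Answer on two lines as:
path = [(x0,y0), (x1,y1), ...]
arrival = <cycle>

[0] x=0 y=2 t=18
[1] x=1 y=2 t=23 →E
[2] x=2 y=2 t=28 →E
[3] x=3 y=2 t=33 →E
[4] x=4 y=2 t=38 →E
[5] x=5 y=2 t=43 →E
[6] x=6 y=2 t=48 →E
[7] x=6 y=3 t=53 →N
[8] x=6 y=4 t=58 →N
[9] x=6 y=5 t=63 →N

path = [(0,2), (1,2), (2,2), (3,2), (4,2), (5,2), (6,2), (6,3), (6,4), (6,5)]
arrival = 63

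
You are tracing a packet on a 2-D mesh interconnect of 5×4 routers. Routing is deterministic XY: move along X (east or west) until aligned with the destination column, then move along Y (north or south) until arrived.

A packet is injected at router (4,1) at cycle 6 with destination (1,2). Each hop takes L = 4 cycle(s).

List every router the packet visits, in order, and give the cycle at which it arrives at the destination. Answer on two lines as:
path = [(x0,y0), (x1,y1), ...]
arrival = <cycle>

  0. router=(4,1) cycle=6 (inject)
  1. router=(3,1) cycle=10 dir=W
  2. router=(2,1) cycle=14 dir=W
  3. router=(1,1) cycle=18 dir=W
  4. router=(1,2) cycle=22 dir=N

path = [(4,1), (3,1), (2,1), (1,1), (1,2)]
arrival = 22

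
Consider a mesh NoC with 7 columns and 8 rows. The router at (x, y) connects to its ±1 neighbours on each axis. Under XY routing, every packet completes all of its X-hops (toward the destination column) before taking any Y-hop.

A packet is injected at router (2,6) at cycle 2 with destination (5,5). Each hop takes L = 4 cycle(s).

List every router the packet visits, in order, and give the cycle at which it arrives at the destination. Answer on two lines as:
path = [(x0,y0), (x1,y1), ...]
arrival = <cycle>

  0. router=(2,6) cycle=2 (inject)
  1. router=(3,6) cycle=6 dir=E
  2. router=(4,6) cycle=10 dir=E
  3. router=(5,6) cycle=14 dir=E
  4. router=(5,5) cycle=18 dir=S

path = [(2,6), (3,6), (4,6), (5,6), (5,5)]
arrival = 18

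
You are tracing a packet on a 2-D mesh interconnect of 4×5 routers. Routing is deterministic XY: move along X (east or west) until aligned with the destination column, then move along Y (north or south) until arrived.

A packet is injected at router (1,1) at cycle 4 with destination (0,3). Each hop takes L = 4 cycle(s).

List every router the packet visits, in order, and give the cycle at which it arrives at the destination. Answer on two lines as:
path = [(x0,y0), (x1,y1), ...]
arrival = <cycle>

path = [(1,1), (0,1), (0,2), (0,3)]
arrival = 16

src (1,1)  cyc=4
W→(0,1)  cyc=8
N→(0,2)  cyc=12
N→(0,3)  cyc=16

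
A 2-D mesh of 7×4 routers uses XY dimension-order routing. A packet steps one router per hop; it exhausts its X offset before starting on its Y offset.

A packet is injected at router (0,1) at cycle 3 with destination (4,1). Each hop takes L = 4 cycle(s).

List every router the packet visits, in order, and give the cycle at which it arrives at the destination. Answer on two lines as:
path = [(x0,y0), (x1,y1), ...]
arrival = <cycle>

path = [(0,1), (1,1), (2,1), (3,1), (4,1)]
arrival = 19

[0] x=0 y=1 t=3
[1] x=1 y=1 t=7 →E
[2] x=2 y=1 t=11 →E
[3] x=3 y=1 t=15 →E
[4] x=4 y=1 t=19 →E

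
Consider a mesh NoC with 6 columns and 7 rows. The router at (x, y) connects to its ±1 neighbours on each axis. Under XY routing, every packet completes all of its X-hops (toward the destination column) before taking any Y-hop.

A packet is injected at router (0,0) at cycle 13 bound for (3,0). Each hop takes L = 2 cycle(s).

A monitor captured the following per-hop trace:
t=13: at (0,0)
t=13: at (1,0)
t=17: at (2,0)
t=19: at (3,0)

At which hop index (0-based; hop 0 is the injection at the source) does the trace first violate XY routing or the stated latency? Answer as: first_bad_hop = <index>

first_bad_hop = 1

hop 1: step (+1,+0), +0 cyc — BAD: Δcyc=0≠L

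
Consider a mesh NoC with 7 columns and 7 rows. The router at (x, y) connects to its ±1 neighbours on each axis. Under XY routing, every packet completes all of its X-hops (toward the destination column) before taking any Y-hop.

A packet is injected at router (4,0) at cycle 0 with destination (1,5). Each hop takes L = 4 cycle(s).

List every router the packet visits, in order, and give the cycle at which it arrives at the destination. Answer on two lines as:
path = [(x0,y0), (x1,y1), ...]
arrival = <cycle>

[0] x=4 y=0 t=0
[1] x=3 y=0 t=4 →W
[2] x=2 y=0 t=8 →W
[3] x=1 y=0 t=12 →W
[4] x=1 y=1 t=16 →N
[5] x=1 y=2 t=20 →N
[6] x=1 y=3 t=24 →N
[7] x=1 y=4 t=28 →N
[8] x=1 y=5 t=32 →N

path = [(4,0), (3,0), (2,0), (1,0), (1,1), (1,2), (1,3), (1,4), (1,5)]
arrival = 32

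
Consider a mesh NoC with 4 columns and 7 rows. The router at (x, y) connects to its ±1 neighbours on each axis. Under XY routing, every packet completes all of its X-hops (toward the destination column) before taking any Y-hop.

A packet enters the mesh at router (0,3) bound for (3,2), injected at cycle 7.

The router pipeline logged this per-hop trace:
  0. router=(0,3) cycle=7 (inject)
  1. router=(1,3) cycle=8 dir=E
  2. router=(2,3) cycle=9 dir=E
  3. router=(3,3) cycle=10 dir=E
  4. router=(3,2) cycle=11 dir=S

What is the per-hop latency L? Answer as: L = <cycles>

L = 1

From hop 0 (7) to hop 1 (8): +1 cycles.
Per-hop latency L = Δcyc = 1.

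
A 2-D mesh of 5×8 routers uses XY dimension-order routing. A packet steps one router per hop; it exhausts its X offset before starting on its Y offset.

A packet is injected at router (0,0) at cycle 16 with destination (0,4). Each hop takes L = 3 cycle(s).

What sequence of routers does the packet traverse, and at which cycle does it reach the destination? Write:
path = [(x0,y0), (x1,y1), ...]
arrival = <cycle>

t=16: at (0,0)
t=19: at (0,1) after N
t=22: at (0,2) after N
t=25: at (0,3) after N
t=28: at (0,4) after N

path = [(0,0), (0,1), (0,2), (0,3), (0,4)]
arrival = 28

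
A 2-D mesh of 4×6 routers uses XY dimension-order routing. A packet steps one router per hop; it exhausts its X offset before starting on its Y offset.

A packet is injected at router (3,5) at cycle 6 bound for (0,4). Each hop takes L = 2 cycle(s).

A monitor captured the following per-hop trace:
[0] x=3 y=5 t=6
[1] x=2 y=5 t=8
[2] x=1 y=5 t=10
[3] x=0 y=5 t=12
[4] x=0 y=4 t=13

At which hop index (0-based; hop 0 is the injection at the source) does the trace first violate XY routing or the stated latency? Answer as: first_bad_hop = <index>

first_bad_hop = 4

hop 1: step (-1,+0), +2 cyc — ok
hop 2: step (-1,+0), +2 cyc — ok
hop 3: step (-1,+0), +2 cyc — ok
hop 4: step (+0,-1), +1 cyc — BAD: Δcyc=1≠L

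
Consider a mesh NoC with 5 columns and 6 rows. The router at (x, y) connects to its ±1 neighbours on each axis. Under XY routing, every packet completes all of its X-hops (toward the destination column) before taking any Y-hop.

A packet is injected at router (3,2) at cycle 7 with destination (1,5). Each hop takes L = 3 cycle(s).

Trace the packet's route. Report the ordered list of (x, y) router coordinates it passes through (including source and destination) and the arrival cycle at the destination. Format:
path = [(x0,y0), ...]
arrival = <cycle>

  0. router=(3,2) cycle=7 (inject)
  1. router=(2,2) cycle=10 dir=W
  2. router=(1,2) cycle=13 dir=W
  3. router=(1,3) cycle=16 dir=N
  4. router=(1,4) cycle=19 dir=N
  5. router=(1,5) cycle=22 dir=N

path = [(3,2), (2,2), (1,2), (1,3), (1,4), (1,5)]
arrival = 22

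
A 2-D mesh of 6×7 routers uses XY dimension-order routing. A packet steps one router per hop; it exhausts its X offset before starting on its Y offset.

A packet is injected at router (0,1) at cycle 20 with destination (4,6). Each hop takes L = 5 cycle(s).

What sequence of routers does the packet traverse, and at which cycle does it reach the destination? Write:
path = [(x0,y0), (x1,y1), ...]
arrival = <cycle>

src (0,1)  cyc=20
E→(1,1)  cyc=25
E→(2,1)  cyc=30
E→(3,1)  cyc=35
E→(4,1)  cyc=40
N→(4,2)  cyc=45
N→(4,3)  cyc=50
N→(4,4)  cyc=55
N→(4,5)  cyc=60
N→(4,6)  cyc=65

path = [(0,1), (1,1), (2,1), (3,1), (4,1), (4,2), (4,3), (4,4), (4,5), (4,6)]
arrival = 65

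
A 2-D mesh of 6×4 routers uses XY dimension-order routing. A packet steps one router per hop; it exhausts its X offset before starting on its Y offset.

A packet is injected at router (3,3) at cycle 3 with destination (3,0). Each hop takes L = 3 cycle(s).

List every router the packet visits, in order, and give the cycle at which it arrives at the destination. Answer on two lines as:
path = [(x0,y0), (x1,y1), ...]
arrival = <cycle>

hop 0: (3,3) @ cyc 3
hop 1: (3,2) @ cyc 6  [S]
hop 2: (3,1) @ cyc 9  [S]
hop 3: (3,0) @ cyc 12  [S]

path = [(3,3), (3,2), (3,1), (3,0)]
arrival = 12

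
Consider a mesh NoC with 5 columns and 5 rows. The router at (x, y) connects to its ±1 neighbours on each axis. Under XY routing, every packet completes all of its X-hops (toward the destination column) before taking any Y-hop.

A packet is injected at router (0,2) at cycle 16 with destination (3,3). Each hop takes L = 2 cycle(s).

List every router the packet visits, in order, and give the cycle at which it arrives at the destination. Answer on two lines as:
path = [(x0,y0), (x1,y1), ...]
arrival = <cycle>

path = [(0,2), (1,2), (2,2), (3,2), (3,3)]
arrival = 24

[0] x=0 y=2 t=16
[1] x=1 y=2 t=18 →E
[2] x=2 y=2 t=20 →E
[3] x=3 y=2 t=22 →E
[4] x=3 y=3 t=24 →N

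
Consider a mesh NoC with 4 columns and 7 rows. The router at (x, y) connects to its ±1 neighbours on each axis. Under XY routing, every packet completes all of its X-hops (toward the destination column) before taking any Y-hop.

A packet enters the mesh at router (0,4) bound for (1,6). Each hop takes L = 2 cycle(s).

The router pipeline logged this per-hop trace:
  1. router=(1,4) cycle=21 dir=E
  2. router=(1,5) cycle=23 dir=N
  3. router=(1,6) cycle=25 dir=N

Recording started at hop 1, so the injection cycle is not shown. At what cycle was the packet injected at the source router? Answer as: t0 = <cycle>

The first recorded entry is hop 1 at cycle 21.
So t0 = 21 − 1·2 = 19.

t0 = 19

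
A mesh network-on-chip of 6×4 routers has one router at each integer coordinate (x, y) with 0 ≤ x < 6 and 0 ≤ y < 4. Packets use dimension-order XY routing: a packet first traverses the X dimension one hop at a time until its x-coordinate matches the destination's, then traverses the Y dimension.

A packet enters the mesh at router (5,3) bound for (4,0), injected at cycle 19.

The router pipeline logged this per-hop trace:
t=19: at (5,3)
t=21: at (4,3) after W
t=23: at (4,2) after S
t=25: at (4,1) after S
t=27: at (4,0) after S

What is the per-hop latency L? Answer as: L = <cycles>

L = 2

Δcyc across hop 0→1: 21 − 19 = 2.
One hop costs L cycles, so L = 2.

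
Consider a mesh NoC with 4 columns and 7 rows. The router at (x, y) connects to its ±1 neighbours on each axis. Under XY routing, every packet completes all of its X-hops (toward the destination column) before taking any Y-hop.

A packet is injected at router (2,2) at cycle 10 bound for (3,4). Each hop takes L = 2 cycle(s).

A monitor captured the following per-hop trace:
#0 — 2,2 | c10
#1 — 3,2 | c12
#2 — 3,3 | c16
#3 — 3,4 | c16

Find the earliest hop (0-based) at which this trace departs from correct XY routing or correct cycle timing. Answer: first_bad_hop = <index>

first_bad_hop = 2

hop 1: step (+1,+0), +2 cyc — ok
hop 2: step (+0,+1), +4 cyc — BAD: Δcyc=4≠L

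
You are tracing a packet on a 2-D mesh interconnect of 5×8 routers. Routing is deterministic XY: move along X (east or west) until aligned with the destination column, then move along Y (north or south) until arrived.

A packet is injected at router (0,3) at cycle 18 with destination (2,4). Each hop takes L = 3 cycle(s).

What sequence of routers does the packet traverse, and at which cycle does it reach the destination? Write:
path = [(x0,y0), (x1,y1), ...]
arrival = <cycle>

[0] x=0 y=3 t=18
[1] x=1 y=3 t=21 →E
[2] x=2 y=3 t=24 →E
[3] x=2 y=4 t=27 →N

path = [(0,3), (1,3), (2,3), (2,4)]
arrival = 27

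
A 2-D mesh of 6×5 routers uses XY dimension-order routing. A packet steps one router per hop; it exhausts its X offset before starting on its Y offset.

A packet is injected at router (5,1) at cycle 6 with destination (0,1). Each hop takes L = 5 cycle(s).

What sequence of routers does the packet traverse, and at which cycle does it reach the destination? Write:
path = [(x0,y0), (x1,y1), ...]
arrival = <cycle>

path = [(5,1), (4,1), (3,1), (2,1), (1,1), (0,1)]
arrival = 31

[0] x=5 y=1 t=6
[1] x=4 y=1 t=11 →W
[2] x=3 y=1 t=16 →W
[3] x=2 y=1 t=21 →W
[4] x=1 y=1 t=26 →W
[5] x=0 y=1 t=31 →W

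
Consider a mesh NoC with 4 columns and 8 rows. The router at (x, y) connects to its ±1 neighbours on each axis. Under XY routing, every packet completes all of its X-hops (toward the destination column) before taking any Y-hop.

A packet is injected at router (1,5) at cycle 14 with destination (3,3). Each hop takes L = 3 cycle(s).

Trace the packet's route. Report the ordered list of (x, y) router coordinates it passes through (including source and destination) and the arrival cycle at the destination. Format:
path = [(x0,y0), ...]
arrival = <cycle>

src (1,5)  cyc=14
E→(2,5)  cyc=17
E→(3,5)  cyc=20
S→(3,4)  cyc=23
S→(3,3)  cyc=26

path = [(1,5), (2,5), (3,5), (3,4), (3,3)]
arrival = 26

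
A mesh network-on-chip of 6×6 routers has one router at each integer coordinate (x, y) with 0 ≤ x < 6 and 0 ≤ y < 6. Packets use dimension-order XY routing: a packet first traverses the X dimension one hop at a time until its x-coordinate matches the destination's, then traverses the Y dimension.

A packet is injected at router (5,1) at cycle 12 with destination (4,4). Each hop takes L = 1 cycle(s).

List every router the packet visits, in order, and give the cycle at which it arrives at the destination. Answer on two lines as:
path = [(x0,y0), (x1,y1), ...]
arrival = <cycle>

path = [(5,1), (4,1), (4,2), (4,3), (4,4)]
arrival = 16

[0] x=5 y=1 t=12
[1] x=4 y=1 t=13 →W
[2] x=4 y=2 t=14 →N
[3] x=4 y=3 t=15 →N
[4] x=4 y=4 t=16 →N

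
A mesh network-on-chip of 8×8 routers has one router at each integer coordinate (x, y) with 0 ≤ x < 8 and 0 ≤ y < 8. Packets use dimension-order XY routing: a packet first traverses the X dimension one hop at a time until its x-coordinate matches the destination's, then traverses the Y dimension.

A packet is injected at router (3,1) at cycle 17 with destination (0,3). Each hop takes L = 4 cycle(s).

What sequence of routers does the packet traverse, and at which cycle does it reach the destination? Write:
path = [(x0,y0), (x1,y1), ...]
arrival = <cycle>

path = [(3,1), (2,1), (1,1), (0,1), (0,2), (0,3)]
arrival = 37

src (3,1)  cyc=17
W→(2,1)  cyc=21
W→(1,1)  cyc=25
W→(0,1)  cyc=29
N→(0,2)  cyc=33
N→(0,3)  cyc=37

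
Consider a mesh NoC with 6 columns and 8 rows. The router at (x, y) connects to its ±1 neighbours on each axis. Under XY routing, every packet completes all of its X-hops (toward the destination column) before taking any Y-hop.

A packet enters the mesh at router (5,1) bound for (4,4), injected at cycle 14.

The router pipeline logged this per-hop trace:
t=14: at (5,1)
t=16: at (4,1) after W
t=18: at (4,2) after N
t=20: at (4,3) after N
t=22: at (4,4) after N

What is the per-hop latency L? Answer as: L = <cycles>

L = 2

cyc[1] − cyc[0] = 16 − 14 = 2.
One hop costs L cycles, so L = 2.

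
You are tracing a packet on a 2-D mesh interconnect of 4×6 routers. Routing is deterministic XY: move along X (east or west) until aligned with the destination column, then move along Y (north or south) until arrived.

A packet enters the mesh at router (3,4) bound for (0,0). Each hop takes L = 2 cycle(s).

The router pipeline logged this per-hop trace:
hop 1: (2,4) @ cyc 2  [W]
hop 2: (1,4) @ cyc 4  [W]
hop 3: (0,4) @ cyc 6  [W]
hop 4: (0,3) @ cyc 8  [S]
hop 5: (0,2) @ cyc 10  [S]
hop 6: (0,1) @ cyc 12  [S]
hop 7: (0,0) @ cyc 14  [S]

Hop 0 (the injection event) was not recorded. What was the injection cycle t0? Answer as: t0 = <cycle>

t0 = 0

Hop 1 reached at cycle 2; hop k is at t0 + k·L.
Therefore t0 = 2 − L = 0.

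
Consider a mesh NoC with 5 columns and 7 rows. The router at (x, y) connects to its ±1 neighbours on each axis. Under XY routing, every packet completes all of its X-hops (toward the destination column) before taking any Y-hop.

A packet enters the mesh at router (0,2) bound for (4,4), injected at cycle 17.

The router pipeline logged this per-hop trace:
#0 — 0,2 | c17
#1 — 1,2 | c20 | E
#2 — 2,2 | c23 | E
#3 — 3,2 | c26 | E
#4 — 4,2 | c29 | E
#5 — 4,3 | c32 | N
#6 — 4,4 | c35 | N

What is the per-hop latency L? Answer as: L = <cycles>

From hop 0 (17) to hop 1 (20): +3 cycles.
That increment is L by definition: L = 3.

L = 3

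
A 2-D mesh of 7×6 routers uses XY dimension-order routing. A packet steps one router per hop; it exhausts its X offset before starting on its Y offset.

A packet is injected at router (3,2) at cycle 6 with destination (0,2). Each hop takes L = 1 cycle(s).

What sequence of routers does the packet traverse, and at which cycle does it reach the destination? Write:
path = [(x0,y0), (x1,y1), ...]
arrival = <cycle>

hop 0: (3,2) @ cyc 6
hop 1: (2,2) @ cyc 7  [W]
hop 2: (1,2) @ cyc 8  [W]
hop 3: (0,2) @ cyc 9  [W]

path = [(3,2), (2,2), (1,2), (0,2)]
arrival = 9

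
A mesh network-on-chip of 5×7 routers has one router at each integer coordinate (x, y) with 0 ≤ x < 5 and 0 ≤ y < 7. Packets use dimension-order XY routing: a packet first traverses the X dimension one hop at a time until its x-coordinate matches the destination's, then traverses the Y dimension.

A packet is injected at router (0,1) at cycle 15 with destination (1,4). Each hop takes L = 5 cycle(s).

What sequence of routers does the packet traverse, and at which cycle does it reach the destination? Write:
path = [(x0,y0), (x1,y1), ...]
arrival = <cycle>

#0 — 0,1 | c15
#1 — 1,1 | c20 | E
#2 — 1,2 | c25 | N
#3 — 1,3 | c30 | N
#4 — 1,4 | c35 | N

path = [(0,1), (1,1), (1,2), (1,3), (1,4)]
arrival = 35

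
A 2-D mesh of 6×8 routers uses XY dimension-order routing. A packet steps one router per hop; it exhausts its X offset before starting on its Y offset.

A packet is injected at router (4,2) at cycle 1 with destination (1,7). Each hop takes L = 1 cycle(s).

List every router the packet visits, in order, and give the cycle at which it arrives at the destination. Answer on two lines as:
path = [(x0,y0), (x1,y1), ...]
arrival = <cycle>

t=1: at (4,2)
t=2: at (3,2) after W
t=3: at (2,2) after W
t=4: at (1,2) after W
t=5: at (1,3) after N
t=6: at (1,4) after N
t=7: at (1,5) after N
t=8: at (1,6) after N
t=9: at (1,7) after N

path = [(4,2), (3,2), (2,2), (1,2), (1,3), (1,4), (1,5), (1,6), (1,7)]
arrival = 9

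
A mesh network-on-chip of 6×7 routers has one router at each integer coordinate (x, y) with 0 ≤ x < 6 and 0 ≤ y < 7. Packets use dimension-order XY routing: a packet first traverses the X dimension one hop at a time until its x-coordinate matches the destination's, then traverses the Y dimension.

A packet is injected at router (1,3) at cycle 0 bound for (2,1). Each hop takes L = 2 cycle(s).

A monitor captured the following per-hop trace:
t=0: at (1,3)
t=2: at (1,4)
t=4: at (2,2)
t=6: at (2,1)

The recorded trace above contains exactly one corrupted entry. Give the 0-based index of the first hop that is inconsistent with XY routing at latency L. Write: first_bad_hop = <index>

first_bad_hop = 1

[1] (+0,+1) / 2c ⇒ BAD: Y-move but x=1≠2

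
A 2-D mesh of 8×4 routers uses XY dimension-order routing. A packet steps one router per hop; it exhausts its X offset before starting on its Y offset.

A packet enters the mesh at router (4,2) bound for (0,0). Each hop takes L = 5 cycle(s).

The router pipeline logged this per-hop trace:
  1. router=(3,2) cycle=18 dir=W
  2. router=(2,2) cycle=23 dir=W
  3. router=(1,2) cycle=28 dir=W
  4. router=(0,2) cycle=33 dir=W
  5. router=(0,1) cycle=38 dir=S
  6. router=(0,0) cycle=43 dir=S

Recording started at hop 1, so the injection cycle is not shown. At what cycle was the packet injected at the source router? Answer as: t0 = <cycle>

t0 = 13

Hop 1 reached at cycle 18; hop k is at t0 + k·L.
Therefore t0 = 18 − L = 13.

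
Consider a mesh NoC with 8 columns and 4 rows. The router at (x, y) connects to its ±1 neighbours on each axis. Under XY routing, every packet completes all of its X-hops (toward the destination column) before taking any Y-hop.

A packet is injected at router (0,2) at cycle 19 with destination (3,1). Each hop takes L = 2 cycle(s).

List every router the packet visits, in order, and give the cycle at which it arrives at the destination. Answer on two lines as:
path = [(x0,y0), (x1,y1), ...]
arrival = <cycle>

hop 0: (0,2) @ cyc 19
hop 1: (1,2) @ cyc 21  [E]
hop 2: (2,2) @ cyc 23  [E]
hop 3: (3,2) @ cyc 25  [E]
hop 4: (3,1) @ cyc 27  [S]

path = [(0,2), (1,2), (2,2), (3,2), (3,1)]
arrival = 27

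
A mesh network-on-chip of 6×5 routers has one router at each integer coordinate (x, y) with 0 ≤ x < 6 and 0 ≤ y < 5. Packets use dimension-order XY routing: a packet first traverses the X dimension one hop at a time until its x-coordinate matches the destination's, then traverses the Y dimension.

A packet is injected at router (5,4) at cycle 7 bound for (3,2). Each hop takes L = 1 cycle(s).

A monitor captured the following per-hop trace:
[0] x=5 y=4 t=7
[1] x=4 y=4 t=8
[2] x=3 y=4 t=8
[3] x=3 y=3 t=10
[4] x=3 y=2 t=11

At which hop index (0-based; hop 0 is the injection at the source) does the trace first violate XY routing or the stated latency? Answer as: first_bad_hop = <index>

check 1→ d=(-1,0) cyc+1: ok
check 2→ d=(-1,0) cyc+0: BAD: Δcyc=0≠L

first_bad_hop = 2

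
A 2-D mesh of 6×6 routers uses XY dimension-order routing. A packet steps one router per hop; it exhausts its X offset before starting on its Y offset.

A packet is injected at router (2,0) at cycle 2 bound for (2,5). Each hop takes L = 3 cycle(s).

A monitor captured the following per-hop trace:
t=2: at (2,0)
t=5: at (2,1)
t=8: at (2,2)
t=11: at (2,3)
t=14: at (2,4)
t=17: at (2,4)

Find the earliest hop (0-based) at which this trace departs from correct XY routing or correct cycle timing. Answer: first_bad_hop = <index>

hop 1: step (+0,+1), +3 cyc — ok
hop 2: step (+0,+1), +3 cyc — ok
hop 3: step (+0,+1), +3 cyc — ok
hop 4: step (+0,+1), +3 cyc — ok
hop 5: step (+0,+0), +3 cyc — BAD: non-unit step

first_bad_hop = 5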